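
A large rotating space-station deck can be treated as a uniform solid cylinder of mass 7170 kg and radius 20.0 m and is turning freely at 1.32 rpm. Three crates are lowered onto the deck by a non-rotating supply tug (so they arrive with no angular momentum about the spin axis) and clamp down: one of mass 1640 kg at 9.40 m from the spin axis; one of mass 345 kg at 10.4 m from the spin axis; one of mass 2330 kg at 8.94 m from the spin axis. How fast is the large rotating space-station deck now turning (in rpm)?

ω_f ≈ 1.05 rpm

The added mass arrives with no angular momentum about the spin axis, and any external torque about the spin axis is negligible, so the system's angular momentum is conserved.
I_p = ½(7170)(20.0)² = 1.434e+06 kg·m².
Added inertia Σmr² = (1640)(9.40)² + (345)(10.4)² + (2330)(8.94)² = 3.684e+05 kg·m²; I_f = 1.434e+06 + 3.684e+05 = 1.802e+06 kg·m².
ω_f = I_p ω_i / I_f = (1.434e+06)(1.32) / 1.802e+06 = 1.050 rpm.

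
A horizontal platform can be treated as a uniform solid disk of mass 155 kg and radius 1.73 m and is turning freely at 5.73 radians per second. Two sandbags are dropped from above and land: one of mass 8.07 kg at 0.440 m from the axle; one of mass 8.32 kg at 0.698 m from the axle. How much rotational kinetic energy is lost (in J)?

The added mass arrives with no angular momentum about the axle, and any external torque about the axle is negligible, so the system's angular momentum is conserved.
I_p = ½(155)(1.73)² = 231.9 kg·m².
Added inertia Σmr² = (8.07)(0.440)² + (8.32)(0.698)² = 5.616 kg·m²; I_f = 231.9 + 5.616 = 237.6 kg·m².
ω_f = I_p ω_i / I_f = (231.9)(5.73) / 237.6 = 5.595 rad/s.
KE_i = ½(231.9)(5.730 rad/s)² = 3808 J; KE_f = ½(237.6)(5.595)² = 3718 J.

energy lost ≈ 90.0 J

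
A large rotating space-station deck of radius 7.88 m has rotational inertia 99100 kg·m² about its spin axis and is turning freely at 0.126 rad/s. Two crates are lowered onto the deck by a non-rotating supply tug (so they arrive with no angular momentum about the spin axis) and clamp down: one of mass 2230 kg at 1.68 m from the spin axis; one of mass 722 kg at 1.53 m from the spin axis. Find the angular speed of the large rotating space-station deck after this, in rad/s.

The added mass arrives with no angular momentum about the spin axis, and any external torque about the spin axis is negligible, so the system's angular momentum is conserved.
Added inertia Σmr² = (2230)(1.68)² + (722)(1.53)² = 7984 kg·m²; I_f = 99100 + 7984 = 1.071e+05 kg·m².
ω_f = I_p ω_i / I_f = (99100)(0.126) / 1.071e+05 = 0.1166 rad/s.

ω_f ≈ 0.117 rad/s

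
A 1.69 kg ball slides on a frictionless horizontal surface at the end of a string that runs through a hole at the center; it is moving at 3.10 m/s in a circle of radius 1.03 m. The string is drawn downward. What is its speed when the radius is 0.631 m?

Central (radial) force ⇒ zero torque about the center ⇒ m v r is constant.
v₂ = v₁ r₁ / r₂ = (3.10)(1.03) / (0.631) = 5.060 m/s.

v₂ ≈ 5.06 m/s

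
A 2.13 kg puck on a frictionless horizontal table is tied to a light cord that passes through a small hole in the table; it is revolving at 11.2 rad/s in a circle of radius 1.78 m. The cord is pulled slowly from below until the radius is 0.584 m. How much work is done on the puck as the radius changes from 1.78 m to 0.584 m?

W ≈ 3510 J

No torque about the axis ⇒ m r₁² ω₁ = m r₂² ω₂.
ω₂ = ω₁ (r₁/r₂)² = (11.2)(1.78/0.584)² = 104.0 rad/s.
W = ΔKE = ½m(v₂² − v₁²) = 3509 J.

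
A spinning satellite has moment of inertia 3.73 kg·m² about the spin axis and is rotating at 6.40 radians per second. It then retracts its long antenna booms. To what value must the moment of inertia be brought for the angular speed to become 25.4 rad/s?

I₂ ≈ 0.940 kg·m²

With no external torque about the axis, L is conserved: I₁ω₁ = I₂ω₂.
I₂ = I₁ω₁ / ω₂ = (3.73)(6.40) / (25.4) = 0.9398 kg·m².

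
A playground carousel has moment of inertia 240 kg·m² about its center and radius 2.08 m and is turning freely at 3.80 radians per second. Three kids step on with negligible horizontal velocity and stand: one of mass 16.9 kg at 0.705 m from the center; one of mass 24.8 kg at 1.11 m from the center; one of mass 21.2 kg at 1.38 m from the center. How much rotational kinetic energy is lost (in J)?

energy lost ≈ 430 J

No external torque acts about the center; L_before = L_after.
Added inertia Σmr² = (16.9)(0.705)² + (24.8)(1.11)² + (21.2)(1.38)² = 79.33 kg·m²; I_f = 240.0 + 79.33 = 319.3 kg·m².
ω_f = I_p ω_i / I_f = (240.0)(3.80) / 319.3 = 2.856 rad/s.
KE_i = ½(240.0)(3.800 rad/s)² = 1733 J; KE_f = ½(319.3)(2.856)² = 1302 J.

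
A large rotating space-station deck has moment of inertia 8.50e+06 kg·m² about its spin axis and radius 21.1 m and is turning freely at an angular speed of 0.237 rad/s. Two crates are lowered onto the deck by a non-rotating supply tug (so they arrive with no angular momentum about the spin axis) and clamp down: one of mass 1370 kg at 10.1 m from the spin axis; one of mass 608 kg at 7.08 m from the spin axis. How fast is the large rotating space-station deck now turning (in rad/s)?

ω_f ≈ 0.232 rad/s

No external torque acts about the spin axis; L_before = L_after.
Added inertia Σmr² = (1370)(10.1)² + (608)(7.08)² = 1.702e+05 kg·m²; I_f = 8.500e+06 + 1.702e+05 = 8.670e+06 kg·m².
ω_f = I_p ω_i / I_f = (8.500e+06)(0.237) / 8.670e+06 = 0.2323 rad/s.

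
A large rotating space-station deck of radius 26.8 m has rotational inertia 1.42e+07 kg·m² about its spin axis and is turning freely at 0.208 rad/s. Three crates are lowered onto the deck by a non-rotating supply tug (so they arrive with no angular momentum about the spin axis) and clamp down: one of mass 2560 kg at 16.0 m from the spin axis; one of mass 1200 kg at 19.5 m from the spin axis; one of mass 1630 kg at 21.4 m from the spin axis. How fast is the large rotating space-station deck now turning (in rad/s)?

ω_f ≈ 0.184 rad/s

The added mass arrives with no angular momentum about the spin axis, and any external torque about the spin axis is negligible, so the system's angular momentum is conserved.
Added inertia Σmr² = (2560)(16.0)² + (1200)(19.5)² + (1630)(21.4)² = 1.858e+06 kg·m²; I_f = 1.420e+07 + 1.858e+06 = 1.606e+07 kg·m².
ω_f = I_p ω_i / I_f = (1.420e+07)(0.208) / 1.606e+07 = 0.1839 rad/s.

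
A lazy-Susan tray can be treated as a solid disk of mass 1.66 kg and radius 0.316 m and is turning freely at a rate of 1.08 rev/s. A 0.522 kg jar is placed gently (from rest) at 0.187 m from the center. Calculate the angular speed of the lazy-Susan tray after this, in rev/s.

ω_f ≈ 0.885 rev/s

The added mass arrives with no angular momentum about the center, and any external torque about the center is negligible, so the system's angular momentum is conserved.
I_p = ½(1.66)(0.316)² = 0.08288 kg·m².
Added inertia Σmr² = (0.522)(0.187)² = 0.01825 kg·m²; I_f = 0.08288 + 0.01825 = 0.1011 kg·m².
ω_f = I_p ω_i / I_f = (0.08288)(1.08) / 0.1011 = 0.8851 rev/s.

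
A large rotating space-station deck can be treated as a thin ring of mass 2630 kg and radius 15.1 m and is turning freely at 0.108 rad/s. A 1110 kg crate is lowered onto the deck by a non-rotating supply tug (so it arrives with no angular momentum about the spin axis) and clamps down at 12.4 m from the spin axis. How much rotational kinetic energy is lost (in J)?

energy lost ≈ 775 J

No external torque acts about the spin axis; L_before = L_after.
I_p = (2630)(15.1)² = 5.997e+05 kg·m².
Added inertia Σmr² = (1110)(12.4)² = 1.707e+05 kg·m²; I_f = 5.997e+05 + 1.707e+05 = 7.703e+05 kg·m².
ω_f = I_p ω_i / I_f = (5.997e+05)(0.108) / 7.703e+05 = 0.08407 rad/s.
KE_i = ½(5.997e+05)(0.1080 rad/s)² = 3497 J; KE_f = ½(7.703e+05)(0.08407)² = 2722 J.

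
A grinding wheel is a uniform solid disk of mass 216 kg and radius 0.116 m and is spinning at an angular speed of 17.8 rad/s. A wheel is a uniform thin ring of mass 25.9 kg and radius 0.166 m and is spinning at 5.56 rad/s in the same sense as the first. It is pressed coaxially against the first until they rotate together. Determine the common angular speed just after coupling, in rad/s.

|ω_f| ≈ 13.8 rad/s

The coupling torques are internal; angular momentum about the shared axis is conserved.
Moments of inertia: I_A = ½(216)(0.116)² = 1.453 kg·m²; I_B = (25.9)(0.166)² = 0.7137 kg·m².
Taking A's sense as positive: L = (1.453)(17.8) + (0.7137)(5.56) = 29.84 kg·m²·rad/s.
Combined I = 1.453 + 0.7137 = 2.167 kg·m².
ω_f = L / I = 29.84 / 2.167 = 13.77 rad/s.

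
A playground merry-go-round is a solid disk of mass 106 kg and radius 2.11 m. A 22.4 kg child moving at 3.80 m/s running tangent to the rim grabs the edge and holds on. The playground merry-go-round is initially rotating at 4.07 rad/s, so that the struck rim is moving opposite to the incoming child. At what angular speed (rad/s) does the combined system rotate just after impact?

|ω_f| ≈ 2.33 rad/s

The axle reaction passes through the axle and exerts no torque about it; angular momentum about the axle is conserved through the impact.
I_p = ½(106)(2.11)² = 236.0 kg·m². Taking the sense of the child's angular momentum as positive, L_{child} = m v R = (22.4)(3.80)(2.11) = 179.6 kg·m²/s.
L_i = −I_p ω_p + m v R = −(236.0)(4.07) + 179.6 = -780.8 kg·m²/s.
After sticking, I_f = I_p + m R² = 236.0 + (22.4)(2.11)² = 335.7 kg·m².
ω_f = L_i / I_f = -780.8 / 335.7 = -2.326 rad/s.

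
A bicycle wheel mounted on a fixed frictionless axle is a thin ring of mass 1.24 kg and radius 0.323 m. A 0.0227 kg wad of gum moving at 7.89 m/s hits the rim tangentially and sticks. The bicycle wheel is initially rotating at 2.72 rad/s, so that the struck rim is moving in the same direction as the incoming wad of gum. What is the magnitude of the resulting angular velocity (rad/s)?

The axle reaction passes through the axle and exerts no torque about it; angular momentum about the axle is conserved through the impact.
I_p = (1.24)(0.323)² = 0.1294 kg·m². Taking the sense of the wad of gum's angular momentum as positive, L_{wad} = m v R = (0.0227)(7.89)(0.323) = 0.05785 kg·m²/s.
L_i = +I_p ω_p + m v R = +(0.1294)(2.72) + 0.05785 = 0.4097 kg·m²/s.
After sticking, I_f = I_p + m R² = 0.1294 + (0.0227)(0.323)² = 0.1317 kg·m².
ω_f = L_i / I_f = 0.4097 / 0.1317 = 3.110 rad/s.

|ω_f| ≈ 3.11 rad/s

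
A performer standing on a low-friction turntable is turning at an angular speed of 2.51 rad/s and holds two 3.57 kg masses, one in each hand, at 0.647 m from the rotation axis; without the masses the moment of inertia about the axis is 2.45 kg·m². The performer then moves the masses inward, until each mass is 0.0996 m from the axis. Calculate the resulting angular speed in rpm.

Angular momentum about the spin axis is conserved since the torque about it is zero.
I₁ = 2.45 + 2(3.57)(0.647)² = 5.439 kg·m²; I₂ = 2.45 + 2(3.57)(0.0996)² = 2.521 kg·m².
ω₂ = I₁ω₁ / I₂ = (5.439)(2.51 rad/s) / (2.521) = 5.416 rad/s = 51.71 rpm.

ω₂ ≈ 51.7 rpm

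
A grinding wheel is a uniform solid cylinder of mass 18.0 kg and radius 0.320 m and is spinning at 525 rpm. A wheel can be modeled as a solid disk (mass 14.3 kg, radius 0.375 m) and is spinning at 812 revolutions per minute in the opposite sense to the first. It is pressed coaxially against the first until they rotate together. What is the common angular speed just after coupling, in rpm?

No external torque acts about the common axis, so total angular momentum is conserved.
Moments of inertia: I_A = ½(18.0)(0.320)² = 0.9216 kg·m²; I_B = ½(14.3)(0.375)² = 1.005 kg·m².
Taking A's sense as positive: L = (0.9216)(525) − (1.005)(812) = -332.6 kg·m²·rpm.
Combined I = 0.9216 + 1.005 = 1.927 kg·m².
ω_f = L / I = -332.6 / 1.927 = -172.6 rpm.

|ω_f| ≈ 173 rpm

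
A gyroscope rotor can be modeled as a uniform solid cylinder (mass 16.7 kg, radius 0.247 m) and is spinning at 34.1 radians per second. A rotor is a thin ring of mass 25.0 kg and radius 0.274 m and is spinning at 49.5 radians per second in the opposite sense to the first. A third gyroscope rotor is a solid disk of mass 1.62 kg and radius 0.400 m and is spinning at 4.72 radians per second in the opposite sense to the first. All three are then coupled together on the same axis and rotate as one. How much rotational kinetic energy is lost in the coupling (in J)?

ΔKE lost ≈ 1440 J

No external torque acts about the common axis, so total angular momentum is conserved.
Moments of inertia: I_A = ½(16.7)(0.247)² = 0.5094 kg·m²; I_B = (25.0)(0.274)² = 1.877 kg·m²; I_C = ½(1.62)(0.400)² = 0.1296 kg·m².
Taking A's sense as positive: L = (0.5094)(34.1) − (1.877)(49.5) − (0.1296)(4.72) = -76.15 kg·m²·rad/s.
Combined I = 0.5094 + 1.877 + 0.1296 = 2.516 kg·m².
ω_f = L / I = -76.15 / 2.516 = -30.27 rad/s.
KE_i = ½ΣIω² = 2597 J; KE_f = ½(2.516)(30.27)² = 1152 J.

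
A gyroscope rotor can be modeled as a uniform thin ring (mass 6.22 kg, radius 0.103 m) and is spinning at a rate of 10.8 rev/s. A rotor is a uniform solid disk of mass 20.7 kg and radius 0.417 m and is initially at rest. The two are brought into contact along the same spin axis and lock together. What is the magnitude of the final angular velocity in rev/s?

The coupling torques are internal; angular momentum about the shared axis is conserved.
Moments of inertia: I_A = (6.22)(0.103)² = 0.06599 kg·m²; I_B = ½(20.7)(0.417)² = 1.800 kg·m².
Taking A's sense as positive: L = (0.06599)(10.8) = 0.7127 kg·m²·rev/s.
Combined I = 0.06599 + 1.800 = 1.866 kg·m².
ω_f = L / I = 0.7127 / 1.866 = 0.3820 rev/s.

|ω_f| ≈ 0.382 rev/s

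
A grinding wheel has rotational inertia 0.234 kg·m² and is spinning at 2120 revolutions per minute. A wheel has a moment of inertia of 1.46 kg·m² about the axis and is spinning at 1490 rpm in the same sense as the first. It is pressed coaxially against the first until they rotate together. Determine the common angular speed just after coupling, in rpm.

|ω_f| ≈ 1580 rpm

The coupling torques are internal; angular momentum about the shared axis is conserved.
Taking A's sense as positive: L = (0.2340)(2120) + (1.460)(1490) = 2671 kg·m²·rpm.
Combined I = 0.2340 + 1.460 = 1.694 kg·m².
ω_f = L / I = 2671 / 1.694 = 1577 rpm.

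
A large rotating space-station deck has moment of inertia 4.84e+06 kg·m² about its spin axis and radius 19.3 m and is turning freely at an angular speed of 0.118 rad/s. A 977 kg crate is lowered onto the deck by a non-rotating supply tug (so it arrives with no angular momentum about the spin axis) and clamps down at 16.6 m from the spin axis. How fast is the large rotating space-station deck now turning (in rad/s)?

The added mass arrives with no angular momentum about the spin axis, and any external torque about the spin axis is negligible, so the system's angular momentum is conserved.
Added inertia Σmr² = (977)(16.6)² = 2.692e+05 kg·m²; I_f = 4.840e+06 + 2.692e+05 = 5.109e+06 kg·m².
ω_f = I_p ω_i / I_f = (4.840e+06)(0.118) / 5.109e+06 = 0.1118 rad/s.

ω_f ≈ 0.112 rad/s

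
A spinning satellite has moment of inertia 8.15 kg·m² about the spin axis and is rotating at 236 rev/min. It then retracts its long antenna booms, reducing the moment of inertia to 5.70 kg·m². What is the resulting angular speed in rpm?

ω₂ ≈ 337 rpm

Angular momentum about the spin axis is conserved since the torque about it is zero.
ω₂ = I₁ω₁ / I₂ = (8.150)(236 rpm) / (5.700) = 337.4 rpm.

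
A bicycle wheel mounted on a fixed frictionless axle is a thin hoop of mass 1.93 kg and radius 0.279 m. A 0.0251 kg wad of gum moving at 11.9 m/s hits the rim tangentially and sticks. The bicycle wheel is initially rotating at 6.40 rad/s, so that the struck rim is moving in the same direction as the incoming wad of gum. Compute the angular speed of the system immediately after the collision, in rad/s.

|ω_f| ≈ 6.87 rad/s

About the axle the impulsive forces during the collision are internal, so angular momentum about that axis is conserved.
I_p = (1.93)(0.279)² = 0.1502 kg·m². Taking the sense of the wad of gum's angular momentum as positive, L_{wad} = m v R = (0.0251)(11.9)(0.279) = 0.08333 kg·m²/s.
L_i = +I_p ω_p + m v R = +(0.1502)(6.40) + 0.08333 = 1.045 kg·m²/s.
After sticking, I_f = I_p + m R² = 0.1502 + (0.0251)(0.279)² = 0.1522 kg·m².
ω_f = L_i / I_f = 1.045 / 0.1522 = 6.865 rad/s.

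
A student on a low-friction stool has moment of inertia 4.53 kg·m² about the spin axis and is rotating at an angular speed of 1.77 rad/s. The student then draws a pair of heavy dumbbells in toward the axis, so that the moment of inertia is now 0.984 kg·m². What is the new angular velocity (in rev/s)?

ω₂ ≈ 1.30 rev/s

Angular momentum about the spin axis is conserved since the torque about it is zero.
ω₂ = I₁ω₁ / I₂ = (4.530)(1.77 rad/s) / (0.9840) = 8.148 rad/s = 1.297 rev/s.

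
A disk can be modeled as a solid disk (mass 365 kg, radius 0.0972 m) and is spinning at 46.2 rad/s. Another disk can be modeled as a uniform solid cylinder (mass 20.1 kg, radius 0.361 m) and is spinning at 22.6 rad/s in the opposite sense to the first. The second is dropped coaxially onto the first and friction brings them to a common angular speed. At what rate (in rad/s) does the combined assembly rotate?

|ω_f| ≈ 16.5 rad/s

The coupling torques are internal; angular momentum about the shared axis is conserved.
Moments of inertia: I_A = ½(365)(0.0972)² = 1.724 kg·m²; I_B = ½(20.1)(0.361)² = 1.310 kg·m².
Taking A's sense as positive: L = (1.724)(46.2) − (1.310)(22.6) = 50.06 kg·m²·rad/s.
Combined I = 1.724 + 1.310 = 3.034 kg·m².
ω_f = L / I = 50.06 / 3.034 = 16.50 rad/s.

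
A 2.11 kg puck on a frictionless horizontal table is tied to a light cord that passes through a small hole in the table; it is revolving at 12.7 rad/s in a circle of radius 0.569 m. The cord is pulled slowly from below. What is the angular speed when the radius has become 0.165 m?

No torque about the axis ⇒ m r₁² ω₁ = m r₂² ω₂.
ω₂ = ω₁ (r₁/r₂)² = (12.7)(0.569/0.165)² = 151.0 rad/s.

ω₂ ≈ 151 rad/s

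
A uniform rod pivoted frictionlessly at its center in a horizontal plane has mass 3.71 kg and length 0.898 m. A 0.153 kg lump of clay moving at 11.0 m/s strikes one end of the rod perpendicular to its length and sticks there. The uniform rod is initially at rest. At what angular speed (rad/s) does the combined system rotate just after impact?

The axle reaction passes through the pivot and exerts no torque about it; angular momentum about the pivot is conserved through the impact.
I_p = (1/12)(3.71)(0.898)² = 0.2493 kg·m². Taking the sense of the lump of clay's angular momentum as positive, L_{lump} = m v R = (0.153)(11.0)(0.898/2) = 0.7557 kg·m²/s.
L_i = 0 + 0.7557 = 0.7557 kg·m²/s.
After sticking, I_f = I_p + m R² = 0.2493 + (0.153)(0.898/2)² = 0.2802 kg·m².
ω_f = L_i / I_f = 0.7557 / 0.2802 = 2.697 rad/s.

|ω_f| ≈ 2.70 rad/s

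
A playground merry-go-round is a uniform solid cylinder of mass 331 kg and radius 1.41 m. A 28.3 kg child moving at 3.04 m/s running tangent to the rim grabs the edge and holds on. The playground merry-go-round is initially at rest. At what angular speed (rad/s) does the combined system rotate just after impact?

|ω_f| ≈ 0.315 rad/s

The axle reaction passes through the axle and exerts no torque about it; angular momentum about the axle is conserved through the impact.
I_p = ½(331)(1.41)² = 329.0 kg·m². Taking the sense of the child's angular momentum as positive, L_{child} = m v R = (28.3)(3.04)(1.41) = 121.3 kg·m²/s.
L_i = 0 + 121.3 = 121.3 kg·m²/s.
After sticking, I_f = I_p + m R² = 329.0 + (28.3)(1.41)² = 385.3 kg·m².
ω_f = L_i / I_f = 121.3 / 385.3 = 0.3148 rad/s.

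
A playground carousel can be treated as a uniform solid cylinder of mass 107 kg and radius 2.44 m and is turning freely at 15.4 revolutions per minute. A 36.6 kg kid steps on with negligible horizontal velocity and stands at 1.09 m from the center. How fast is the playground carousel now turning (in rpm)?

ω_f ≈ 13.6 rpm

No external torque acts about the center; L_before = L_after.
I_p = ½(107)(2.44)² = 318.5 kg·m².
Added inertia Σmr² = (36.6)(1.09)² = 43.48 kg·m²; I_f = 318.5 + 43.48 = 362.0 kg·m².
ω_f = I_p ω_i / I_f = (318.5)(15.4) / 362.0 = 13.55 rpm.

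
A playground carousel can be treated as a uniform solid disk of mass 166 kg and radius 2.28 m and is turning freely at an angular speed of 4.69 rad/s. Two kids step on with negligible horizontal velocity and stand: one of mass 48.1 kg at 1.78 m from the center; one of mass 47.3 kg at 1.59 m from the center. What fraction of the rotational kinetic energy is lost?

fraction ≈ 0.387

The added mass arrives with no angular momentum about the center, and any external torque about the center is negligible, so the system's angular momentum is conserved.
I_p = ½(166)(2.28)² = 431.5 kg·m².
Added inertia Σmr² = (48.1)(1.78)² + (47.3)(1.59)² = 272.0 kg·m²; I_f = 431.5 + 272.0 = 703.4 kg·m².
ω_f = I_p ω_i / I_f = (431.5)(4.69) / 703.4 = 2.877 rad/s.
KE_i = ½(431.5)(4.690 rad/s)² = 4745 J; KE_f = ½(703.4)(2.877)² = 2911 J.
Fraction lost = 0.3866.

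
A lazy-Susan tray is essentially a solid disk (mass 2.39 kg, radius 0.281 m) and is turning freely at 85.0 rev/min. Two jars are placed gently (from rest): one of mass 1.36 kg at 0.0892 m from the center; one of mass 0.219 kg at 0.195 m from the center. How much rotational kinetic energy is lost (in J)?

The added mass arrives with no angular momentum about the center, and any external torque about the center is negligible, so the system's angular momentum is conserved.
I_p = ½(2.39)(0.281)² = 0.09436 kg·m².
Added inertia Σmr² = (1.36)(0.0892)² + (0.219)(0.195)² = 0.01915 kg·m²; I_f = 0.09436 + 0.01915 = 0.1135 kg·m².
ω_f = I_p ω_i / I_f = (0.09436)(85.0) / 0.1135 = 70.66 rpm.
KE_i = ½(0.09436)(8.901 rad/s)² = 3.738 J; KE_f = ½(0.1135)(7.400)² = 3.107 J.

energy lost ≈ 0.631 J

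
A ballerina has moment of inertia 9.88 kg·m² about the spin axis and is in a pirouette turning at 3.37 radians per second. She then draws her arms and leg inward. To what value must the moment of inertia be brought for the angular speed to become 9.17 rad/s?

Angular momentum about the spin axis is conserved since the torque about it is zero.
I₂ = I₁ω₁ / ω₂ = (9.88)(3.37) / (9.17) = 3.631 kg·m².

I₂ ≈ 3.63 kg·m²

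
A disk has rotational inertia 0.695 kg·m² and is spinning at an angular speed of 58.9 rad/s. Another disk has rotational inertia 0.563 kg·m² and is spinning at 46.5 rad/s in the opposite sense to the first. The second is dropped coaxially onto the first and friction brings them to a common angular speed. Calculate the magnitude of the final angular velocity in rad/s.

|ω_f| ≈ 11.7 rad/s

No external torque acts about the common axis, so total angular momentum is conserved.
Taking A's sense as positive: L = (0.6950)(58.9) − (0.5630)(46.5) = 14.76 kg·m²·rad/s.
Combined I = 0.6950 + 0.5630 = 1.258 kg·m².
ω_f = L / I = 14.76 / 1.258 = 11.73 rad/s.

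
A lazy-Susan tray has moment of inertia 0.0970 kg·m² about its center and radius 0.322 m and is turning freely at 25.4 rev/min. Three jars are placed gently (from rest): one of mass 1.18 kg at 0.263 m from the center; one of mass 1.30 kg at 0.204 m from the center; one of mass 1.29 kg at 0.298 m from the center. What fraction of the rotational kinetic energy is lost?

The added mass arrives with no angular momentum about the center, and any external torque about the center is negligible, so the system's angular momentum is conserved.
Added inertia Σmr² = (1.18)(0.263)² + (1.30)(0.204)² + (1.29)(0.298)² = 0.2503 kg·m²; I_f = 0.09700 + 0.2503 = 0.3473 kg·m².
ω_f = I_p ω_i / I_f = (0.09700)(25.4) / 0.3473 = 7.095 rpm.
KE_i = ½(0.09700)(2.660 rad/s)² = 0.3431 J; KE_f = ½(0.3473)(0.7429)² = 0.09584 J.
Fraction lost = 0.7207.

fraction ≈ 0.721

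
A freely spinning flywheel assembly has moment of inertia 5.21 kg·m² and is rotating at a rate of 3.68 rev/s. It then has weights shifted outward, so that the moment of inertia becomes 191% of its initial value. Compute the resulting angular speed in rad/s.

ω₂ ≈ 12.1 rad/s

Angular momentum about the spin axis is conserved since the torque about it is zero.
I₂ = 1.91 × 5.21 = 9.951 kg·m².
ω₂ = I₁ω₁ / I₂ = (5.210)(3.68 rev/s) / (9.951) = 1.927 rev/s = 12.11 rad/s.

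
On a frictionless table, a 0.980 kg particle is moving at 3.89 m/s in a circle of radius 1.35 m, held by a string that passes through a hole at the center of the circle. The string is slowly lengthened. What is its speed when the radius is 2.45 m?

Central (radial) force ⇒ zero torque about the center ⇒ m v r is constant.
v₂ = v₁ r₁ / r₂ = (3.89)(1.35) / (2.45) = 2.143 m/s.

v₂ ≈ 2.14 m/s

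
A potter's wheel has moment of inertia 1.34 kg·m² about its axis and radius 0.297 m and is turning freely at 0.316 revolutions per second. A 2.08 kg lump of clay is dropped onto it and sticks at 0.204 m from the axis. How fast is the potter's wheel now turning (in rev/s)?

The added mass arrives with no angular momentum about the axis, and any external torque about the axis is negligible, so the system's angular momentum is conserved.
Added inertia Σmr² = (2.08)(0.204)² = 0.08656 kg·m²; I_f = 1.340 + 0.08656 = 1.427 kg·m².
ω_f = I_p ω_i / I_f = (1.340)(0.316) / 1.427 = 0.2968 rev/s.

ω_f ≈ 0.297 rev/s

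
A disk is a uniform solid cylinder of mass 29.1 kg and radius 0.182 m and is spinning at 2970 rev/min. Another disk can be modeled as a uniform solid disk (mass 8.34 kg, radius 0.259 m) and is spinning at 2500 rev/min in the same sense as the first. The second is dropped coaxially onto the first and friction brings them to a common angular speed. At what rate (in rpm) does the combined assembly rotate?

No external torque acts about the common axis, so total angular momentum is conserved.
Moments of inertia: I_A = ½(29.1)(0.182)² = 0.4820 kg·m²; I_B = ½(8.34)(0.259)² = 0.2797 kg·m².
Taking A's sense as positive: L = (0.4820)(2970) + (0.2797)(2500) = 2131 kg·m²·rpm.
Combined I = 0.4820 + 0.2797 = 0.7617 kg·m².
ω_f = L / I = 2131 / 0.7617 = 2797 rpm.

|ω_f| ≈ 2800 rpm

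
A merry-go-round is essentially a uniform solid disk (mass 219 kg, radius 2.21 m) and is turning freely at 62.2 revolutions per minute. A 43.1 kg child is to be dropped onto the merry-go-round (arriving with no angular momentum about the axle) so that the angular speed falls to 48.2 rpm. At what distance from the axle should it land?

r ≈ 1.90 m

No external torque acts about the axle; L_before = L_after.
I_p = ½(219)(2.21)² = 534.8 kg·m².
I_p ω_i = (I_p + m r²) ω_f ⇒ m r² = I_p(ω_i/ω_f − 1) = 534.8(62.2/48.2 − 1) = 155.3 kg·m².
r = √(155.3/43.1) = 1.898 m.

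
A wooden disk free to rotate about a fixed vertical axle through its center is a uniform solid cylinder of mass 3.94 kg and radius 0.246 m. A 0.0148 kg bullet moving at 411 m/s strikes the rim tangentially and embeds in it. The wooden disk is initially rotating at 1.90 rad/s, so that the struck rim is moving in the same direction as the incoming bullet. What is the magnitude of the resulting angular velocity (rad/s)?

About the axle the impulsive forces during the collision are internal, so angular momentum about that axis is conserved.
I_p = ½(3.94)(0.246)² = 0.1192 kg·m². Taking the sense of the bullet's angular momentum as positive, L_{bullet} = m v R = (0.0148)(411)(0.246) = 1.496 kg·m²/s.
L_i = +I_p ω_p + m v R = +(0.1192)(1.90) + 1.496 = 1.723 kg·m²/s.
After sticking, I_f = I_p + m R² = 0.1192 + (0.0148)(0.246)² = 0.1201 kg·m².
ω_f = L_i / I_f = 1.723 / 0.1201 = 14.34 rad/s.

|ω_f| ≈ 14.3 rad/s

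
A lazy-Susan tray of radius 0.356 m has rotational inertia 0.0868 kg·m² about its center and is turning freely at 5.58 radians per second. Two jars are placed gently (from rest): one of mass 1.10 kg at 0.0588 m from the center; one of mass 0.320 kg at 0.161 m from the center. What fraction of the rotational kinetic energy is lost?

No external torque acts about the center; L_before = L_after.
Added inertia Σmr² = (1.10)(0.0588)² + (0.320)(0.161)² = 0.01210 kg·m²; I_f = 0.08680 + 0.01210 = 0.09890 kg·m².
ω_f = I_p ω_i / I_f = (0.08680)(5.58) / 0.09890 = 4.897 rad/s.
KE_i = ½(0.08680)(5.580 rad/s)² = 1.351 J; KE_f = ½(0.09890)(4.897)² = 1.186 J.
Fraction lost = 0.1223.

fraction ≈ 0.122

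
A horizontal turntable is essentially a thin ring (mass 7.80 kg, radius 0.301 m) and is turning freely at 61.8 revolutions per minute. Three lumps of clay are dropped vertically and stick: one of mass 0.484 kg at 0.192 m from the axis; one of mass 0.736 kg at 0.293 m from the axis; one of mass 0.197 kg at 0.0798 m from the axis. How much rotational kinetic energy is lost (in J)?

energy lost ≈ 1.54 J

The added mass arrives with no angular momentum about the axis, and any external torque about the axis is negligible, so the system's angular momentum is conserved.
I_p = (7.80)(0.301)² = 0.7067 kg·m².
Added inertia Σmr² = (0.484)(0.192)² + (0.736)(0.293)² + (0.197)(0.0798)² = 0.08228 kg·m²; I_f = 0.7067 + 0.08228 = 0.7890 kg·m².
ω_f = I_p ω_i / I_f = (0.7067)(61.8) / 0.7890 = 55.35 rpm.
KE_i = ½(0.7067)(6.472 rad/s)² = 14.80 J; KE_f = ½(0.7890)(5.797)² = 13.26 J.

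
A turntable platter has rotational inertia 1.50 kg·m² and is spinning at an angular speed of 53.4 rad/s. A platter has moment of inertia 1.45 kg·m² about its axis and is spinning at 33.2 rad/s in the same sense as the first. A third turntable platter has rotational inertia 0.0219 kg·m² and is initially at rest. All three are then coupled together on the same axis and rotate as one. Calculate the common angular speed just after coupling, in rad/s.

No external torque acts about the common axis, so total angular momentum is conserved.
Taking A's sense as positive: L = (1.500)(53.4) + (1.450)(33.2) = 128.2 kg·m²·rad/s.
Combined I = 1.500 + 1.450 + 0.02190 = 2.972 kg·m².
ω_f = L / I = 128.2 / 2.972 = 43.15 rad/s.

|ω_f| ≈ 43.2 rad/s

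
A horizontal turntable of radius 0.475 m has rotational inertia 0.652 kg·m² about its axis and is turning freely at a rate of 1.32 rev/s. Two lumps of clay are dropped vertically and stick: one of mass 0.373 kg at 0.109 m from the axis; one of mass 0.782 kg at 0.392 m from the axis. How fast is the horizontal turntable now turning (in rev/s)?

The added mass arrives with no angular momentum about the axis, and any external torque about the axis is negligible, so the system's angular momentum is conserved.
Added inertia Σmr² = (0.373)(0.109)² + (0.782)(0.392)² = 0.1246 kg·m²; I_f = 0.6520 + 0.1246 = 0.7766 kg·m².
ω_f = I_p ω_i / I_f = (0.6520)(1.32) / 0.7766 = 1.108 rev/s.

ω_f ≈ 1.11 rev/s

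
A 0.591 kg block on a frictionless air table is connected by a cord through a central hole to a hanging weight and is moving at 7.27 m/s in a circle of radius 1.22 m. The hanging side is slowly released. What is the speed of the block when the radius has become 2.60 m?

v₂ ≈ 3.41 m/s

Central (radial) force ⇒ zero torque about the center ⇒ m v r is constant.
v₂ = v₁ r₁ / r₂ = (7.27)(1.22) / (2.60) = 3.411 m/s.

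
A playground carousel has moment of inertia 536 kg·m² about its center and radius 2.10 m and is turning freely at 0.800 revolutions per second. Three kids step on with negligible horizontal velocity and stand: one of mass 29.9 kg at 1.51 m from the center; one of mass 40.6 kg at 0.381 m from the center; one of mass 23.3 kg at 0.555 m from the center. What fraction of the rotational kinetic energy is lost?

No external torque acts about the center; L_before = L_after.
Added inertia Σmr² = (29.9)(1.51)² + (40.6)(0.381)² + (23.3)(0.555)² = 81.25 kg·m²; I_f = 536.0 + 81.25 = 617.2 kg·m².
ω_f = I_p ω_i / I_f = (536.0)(0.800) / 617.2 = 0.6947 rev/s.
KE_i = ½(536.0)(5.027 rad/s)² = 6771 J; KE_f = ½(617.2)(4.365)² = 5880 J.
Fraction lost = 0.1316.

fraction ≈ 0.132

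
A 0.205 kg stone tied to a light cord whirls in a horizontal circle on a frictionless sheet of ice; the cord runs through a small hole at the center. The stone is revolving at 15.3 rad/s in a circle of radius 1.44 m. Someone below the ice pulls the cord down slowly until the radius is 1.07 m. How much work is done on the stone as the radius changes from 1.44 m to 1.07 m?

The constraining force is radial, so m r² ω about the center is conserved.
ω₂ = ω₁ (r₁/r₂)² = (15.3)(1.44/1.07)² = 27.71 rad/s.
W = ΔKE = ½m(v₂² − v₁²) = 40.36 J.

W ≈ 40.4 J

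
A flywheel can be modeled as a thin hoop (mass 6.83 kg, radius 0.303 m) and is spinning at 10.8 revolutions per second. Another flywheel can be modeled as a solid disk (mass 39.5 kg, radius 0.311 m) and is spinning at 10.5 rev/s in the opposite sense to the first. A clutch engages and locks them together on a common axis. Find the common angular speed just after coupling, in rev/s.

No external torque acts about the common axis, so total angular momentum is conserved.
Moments of inertia: I_A = (6.83)(0.303)² = 0.6271 kg·m²; I_B = ½(39.5)(0.311)² = 1.910 kg·m².
Taking A's sense as positive: L = (0.6271)(10.8) − (1.910)(10.5) = -13.29 kg·m²·rev/s.
Combined I = 0.6271 + 1.910 = 2.537 kg·m².
ω_f = L / I = -13.29 / 2.537 = -5.236 rev/s.

|ω_f| ≈ 5.24 rev/s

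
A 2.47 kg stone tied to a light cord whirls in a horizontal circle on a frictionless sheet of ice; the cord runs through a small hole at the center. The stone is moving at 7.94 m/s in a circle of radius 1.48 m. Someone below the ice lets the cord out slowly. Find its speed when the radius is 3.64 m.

v₂ ≈ 3.23 m/s

The only horizontal force on the mass is along the cord (radial), so it exerts no torque about the hole and angular momentum m v r is conserved.
v₂ = v₁ r₁ / r₂ = (7.94)(1.48) / (3.64) = 3.228 m/s.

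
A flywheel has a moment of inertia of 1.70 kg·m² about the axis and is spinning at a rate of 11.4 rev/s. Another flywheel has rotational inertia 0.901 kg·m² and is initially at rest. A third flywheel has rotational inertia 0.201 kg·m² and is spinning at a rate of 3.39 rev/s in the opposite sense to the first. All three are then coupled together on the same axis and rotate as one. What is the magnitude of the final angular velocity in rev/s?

The coupling torques are internal; angular momentum about the shared axis is conserved.
Taking A's sense as positive: L = (1.700)(11.4) − (0.2010)(3.39) = 18.70 kg·m²·rev/s.
Combined I = 1.700 + 0.9010 + 0.2010 = 2.802 kg·m².
ω_f = L / I = 18.70 / 2.802 = 6.673 rev/s.

|ω_f| ≈ 6.67 rev/s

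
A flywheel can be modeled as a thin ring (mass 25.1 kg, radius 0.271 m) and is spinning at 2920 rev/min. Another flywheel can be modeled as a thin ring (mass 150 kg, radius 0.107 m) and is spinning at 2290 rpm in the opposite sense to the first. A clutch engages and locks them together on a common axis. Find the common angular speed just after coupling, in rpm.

|ω_f| ≈ 407 rpm

No external torque acts about the common axis, so total angular momentum is conserved.
Moments of inertia: I_A = (25.1)(0.271)² = 1.843 kg·m²; I_B = (150)(0.107)² = 1.717 kg·m².
Taking A's sense as positive: L = (1.843)(2920) − (1.717)(2290) = 1450 kg·m²·rpm.
Combined I = 1.843 + 1.717 = 3.561 kg·m².
ω_f = L / I = 1450 / 3.561 = 407.2 rpm.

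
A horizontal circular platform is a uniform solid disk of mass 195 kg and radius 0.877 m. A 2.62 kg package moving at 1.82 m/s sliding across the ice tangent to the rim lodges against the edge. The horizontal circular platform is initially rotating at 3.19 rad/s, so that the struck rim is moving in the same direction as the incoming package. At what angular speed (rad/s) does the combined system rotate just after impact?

|ω_f| ≈ 3.16 rad/s

About the central axle the impulsive forces during the collision are internal, so angular momentum about that axis is conserved.
I_p = ½(195)(0.877)² = 74.99 kg·m². Taking the sense of the package's angular momentum as positive, L_{package} = m v R = (2.62)(1.82)(0.877) = 4.182 kg·m²/s.
L_i = +I_p ω_p + m v R = +(74.99)(3.19) + 4.182 = 243.4 kg·m²/s.
After sticking, I_f = I_p + m R² = 74.99 + (2.62)(0.877)² = 77.01 kg·m².
ω_f = L_i / I_f = 243.4 / 77.01 = 3.161 rad/s.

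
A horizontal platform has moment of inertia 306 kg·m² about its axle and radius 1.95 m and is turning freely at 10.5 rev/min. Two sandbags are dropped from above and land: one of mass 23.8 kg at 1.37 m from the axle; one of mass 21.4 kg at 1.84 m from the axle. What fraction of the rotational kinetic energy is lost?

fraction ≈ 0.277

The added mass arrives with no angular momentum about the axle, and any external torque about the axle is negligible, so the system's angular momentum is conserved.
Added inertia Σmr² = (23.8)(1.37)² + (21.4)(1.84)² = 117.1 kg·m²; I_f = 306.0 + 117.1 = 423.1 kg·m².
ω_f = I_p ω_i / I_f = (306.0)(10.5) / 423.1 = 7.594 rpm.
KE_i = ½(306.0)(1.100 rad/s)² = 185.0 J; KE_f = ½(423.1)(0.7952)² = 133.8 J.
Fraction lost = 0.2768.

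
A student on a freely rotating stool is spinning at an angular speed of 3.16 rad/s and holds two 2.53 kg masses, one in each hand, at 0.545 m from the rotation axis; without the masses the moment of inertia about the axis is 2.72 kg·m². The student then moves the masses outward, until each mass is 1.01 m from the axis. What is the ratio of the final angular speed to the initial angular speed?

With no external torque about the axis, L is conserved: I₁ω₁ = I₂ω₂.
I₁ = 2.72 + 2(2.53)(0.545)² = 4.223 kg·m²; I₂ = 2.72 + 2(2.53)(1.01)² = 7.882 kg·m².
ω₂/ω₁ = I₁/I₂ = 4.223 / 7.882 = 0.5358.

ω₂/ω₁ ≈ 0.536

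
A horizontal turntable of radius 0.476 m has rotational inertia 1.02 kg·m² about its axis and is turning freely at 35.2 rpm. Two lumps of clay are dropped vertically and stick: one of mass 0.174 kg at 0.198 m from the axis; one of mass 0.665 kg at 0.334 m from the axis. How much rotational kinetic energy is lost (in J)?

energy lost ≈ 0.510 J

The added mass arrives with no angular momentum about the axis, and any external torque about the axis is negligible, so the system's angular momentum is conserved.
Added inertia Σmr² = (0.174)(0.198)² + (0.665)(0.334)² = 0.08101 kg·m²; I_f = 1.020 + 0.08101 = 1.101 kg·m².
ω_f = I_p ω_i / I_f = (1.020)(35.2) / 1.101 = 32.61 rpm.
KE_i = ½(1.020)(3.686 rad/s)² = 6.930 J; KE_f = ½(1.101)(3.415)² = 6.420 J.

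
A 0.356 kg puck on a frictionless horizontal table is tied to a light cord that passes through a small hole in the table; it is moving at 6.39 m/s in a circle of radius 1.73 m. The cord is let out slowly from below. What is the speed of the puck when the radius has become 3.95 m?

Central (radial) force ⇒ zero torque about the center ⇒ m v r is constant.
v₂ = v₁ r₁ / r₂ = (6.39)(1.73) / (3.95) = 2.799 m/s.

v₂ ≈ 2.80 m/s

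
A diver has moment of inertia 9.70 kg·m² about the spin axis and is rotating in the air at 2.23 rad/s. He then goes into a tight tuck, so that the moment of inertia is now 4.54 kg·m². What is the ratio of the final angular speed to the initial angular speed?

Angular momentum about the spin axis is conserved since the torque about it is zero.
ω₂/ω₁ = I₁/I₂ = 9.700 / 4.540 = 2.137.

ω₂/ω₁ ≈ 2.14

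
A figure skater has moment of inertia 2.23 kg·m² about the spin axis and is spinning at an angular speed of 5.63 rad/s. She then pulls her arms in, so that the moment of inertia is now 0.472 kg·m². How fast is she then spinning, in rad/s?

Angular momentum about the spin axis is conserved since the torque about it is zero.
ω₂ = I₁ω₁ / I₂ = (2.230)(5.63 rad/s) / (0.4720) = 26.60 rad/s.

ω₂ ≈ 26.6 rad/s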